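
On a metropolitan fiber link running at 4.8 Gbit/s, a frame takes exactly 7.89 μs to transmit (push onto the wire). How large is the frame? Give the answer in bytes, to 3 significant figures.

4730 bytes

L = R × t_tx = 4800000000 b/s × 7.89e-06 s = 37872 bits.
In bytes: 37872 / 8 = 4730 bytes.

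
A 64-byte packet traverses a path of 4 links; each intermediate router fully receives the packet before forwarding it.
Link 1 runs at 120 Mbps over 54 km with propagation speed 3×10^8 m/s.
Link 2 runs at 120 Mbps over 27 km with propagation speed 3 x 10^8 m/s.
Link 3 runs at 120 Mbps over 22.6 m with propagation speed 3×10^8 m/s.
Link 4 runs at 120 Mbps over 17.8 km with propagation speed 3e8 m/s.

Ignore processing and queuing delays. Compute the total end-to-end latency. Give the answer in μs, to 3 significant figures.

L = 64 × 8 = 512 bits.
Transmission delay per hop = L/R = 512/120000000 = 4.26667 μs; 4 hops → 17.0667 μs.
Propagation delays (d/s per hop): 180, 90, 0.0753333, 59.3333 μs; sum = 329.409 μs.
End-to-end = 346 μs.

346 μs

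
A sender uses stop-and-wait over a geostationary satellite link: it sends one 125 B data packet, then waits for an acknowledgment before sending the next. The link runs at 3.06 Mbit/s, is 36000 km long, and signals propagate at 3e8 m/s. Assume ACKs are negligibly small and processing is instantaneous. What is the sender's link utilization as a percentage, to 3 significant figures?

t_tx = L/R = 1000/3060000 = 0.000326797 s.
t_prop = 36000000/300000000 = 0.12 s; RTT = 0.24 s.
Cycle = t_tx + RTT = 0.240327 s.
Utilization = t_tx / cycle = 0.000326797/0.240327 = 0.136 %.

0.136 %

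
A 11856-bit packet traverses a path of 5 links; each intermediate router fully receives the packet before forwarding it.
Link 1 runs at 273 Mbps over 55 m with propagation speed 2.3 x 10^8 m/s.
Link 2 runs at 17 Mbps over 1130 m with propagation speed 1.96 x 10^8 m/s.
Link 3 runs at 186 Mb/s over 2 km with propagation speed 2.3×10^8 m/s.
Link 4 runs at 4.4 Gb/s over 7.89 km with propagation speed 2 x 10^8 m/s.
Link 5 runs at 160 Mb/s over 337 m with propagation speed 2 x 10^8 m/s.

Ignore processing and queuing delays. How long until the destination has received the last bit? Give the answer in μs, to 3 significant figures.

937 μs

Transmission delays (L/R per hop): 43.4286, 697.412, 63.7419, 2.69455, 74.1 μs; sum = 881.377 μs.
Propagation delays (d/s per hop): 0.23913, 5.76531, 8.69565, 39.45, 1.685 μs; sum = 55.8351 μs.
End-to-end = 937 μs.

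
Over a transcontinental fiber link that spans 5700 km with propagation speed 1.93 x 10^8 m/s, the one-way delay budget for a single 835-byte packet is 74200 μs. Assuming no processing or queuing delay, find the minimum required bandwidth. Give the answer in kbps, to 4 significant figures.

L = 6680 bits.
Propagation delay = 5700000 / 193000000 = 29533.7 μs.
Transmission budget = 74200 − 29533.7 = 44666.3 μs.
R ≥ L / t_tx = 6680 bits / 0.0446663 s = 149.6 kbps.

149.6 kbps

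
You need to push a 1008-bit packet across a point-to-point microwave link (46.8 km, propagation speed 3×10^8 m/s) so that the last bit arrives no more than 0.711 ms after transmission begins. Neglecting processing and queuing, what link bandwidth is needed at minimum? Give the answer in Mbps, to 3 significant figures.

1.82 Mbps

Propagation delay = 46800 / 300000000 = 0.156 ms.
Transmission budget = 0.711 − 0.156 = 0.555 ms.
R ≥ L / t_tx = 1008 bits / 0.000555 s = 1.82 Mbps.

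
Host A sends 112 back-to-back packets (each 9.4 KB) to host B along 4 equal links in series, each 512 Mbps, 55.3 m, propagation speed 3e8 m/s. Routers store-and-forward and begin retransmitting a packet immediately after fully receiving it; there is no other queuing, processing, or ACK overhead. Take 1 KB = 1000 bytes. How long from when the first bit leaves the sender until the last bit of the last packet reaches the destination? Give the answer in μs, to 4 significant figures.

16890 μs

Per-hop transmission t_tx = L/R = 75200/512000000 = 146.875 μs.
Per-hop propagation t_prop = 55.3/300000000 = 0.184333 μs.
Pipeline fill: first packet needs 4·t_tx to clear all hops; remaining 111 packets each add one t_tx.
Total = (4+112-1)·t_tx + 4·t_prop = 115·146.875 + 4·0.184333 = 16890 μs.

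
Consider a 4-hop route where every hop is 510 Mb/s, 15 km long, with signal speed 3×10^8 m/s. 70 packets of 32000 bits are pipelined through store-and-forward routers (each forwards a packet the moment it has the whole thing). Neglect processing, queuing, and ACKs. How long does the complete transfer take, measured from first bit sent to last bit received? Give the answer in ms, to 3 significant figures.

4.78 ms

Per-hop transmission t_tx = L/R = 32000/510000000 = 0.0627451 ms.
Per-hop propagation t_prop = 15000/300000000 = 0.05 ms.
Pipeline fill: first packet needs 4·t_tx to clear all hops; remaining 69 packets each add one t_tx.
Total = (4+70-1)·t_tx + 4·t_prop = 73·0.0627451 + 4·0.05 = 4.78 ms.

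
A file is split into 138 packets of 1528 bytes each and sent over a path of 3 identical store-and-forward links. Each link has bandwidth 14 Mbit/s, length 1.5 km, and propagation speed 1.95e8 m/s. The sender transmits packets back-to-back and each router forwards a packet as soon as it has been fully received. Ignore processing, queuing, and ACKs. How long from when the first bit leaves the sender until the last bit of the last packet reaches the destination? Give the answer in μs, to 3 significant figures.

122000 μs

Per-hop transmission t_tx = L/R = 12224/14000000 = 873.143 μs.
Per-hop propagation t_prop = 1500/195000000 = 7.69231 μs.
Pipeline fill: first packet needs 3·t_tx to clear all hops; remaining 137 packets each add one t_tx.
Total = (3+138-1)·t_tx + 3·t_prop = 140·873.143 + 3·7.69231 = 122000 μs.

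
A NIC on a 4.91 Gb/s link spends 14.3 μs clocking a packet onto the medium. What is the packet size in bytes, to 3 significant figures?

8780 bytes

L = R × t_tx = 4910000000 b/s × 1.43e-05 s = 70213 bits.
In bytes: 70213 / 8 = 8780 bytes.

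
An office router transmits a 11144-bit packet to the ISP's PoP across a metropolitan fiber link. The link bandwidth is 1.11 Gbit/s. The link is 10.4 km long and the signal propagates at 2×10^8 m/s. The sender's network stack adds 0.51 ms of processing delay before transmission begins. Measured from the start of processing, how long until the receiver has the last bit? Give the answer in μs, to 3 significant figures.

Transmission delay = L/R = 11144 / 1110000000 = 10.0396 μs.
Propagation delay = d/s = 10400 m / 200000000 m/s = 52 μs.
Plus processing delay 0.51 ms = 510 μs.
Total = 572 μs.

572 μs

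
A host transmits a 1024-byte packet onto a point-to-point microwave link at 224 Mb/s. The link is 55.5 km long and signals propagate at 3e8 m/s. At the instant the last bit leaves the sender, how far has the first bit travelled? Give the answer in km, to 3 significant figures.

11.0 km

t_tx = L/R = 8192/224000000 = 3.65714e-05 s.
Distance = s × t_tx = 300000000 × 3.65714e-05 = 11.0 km.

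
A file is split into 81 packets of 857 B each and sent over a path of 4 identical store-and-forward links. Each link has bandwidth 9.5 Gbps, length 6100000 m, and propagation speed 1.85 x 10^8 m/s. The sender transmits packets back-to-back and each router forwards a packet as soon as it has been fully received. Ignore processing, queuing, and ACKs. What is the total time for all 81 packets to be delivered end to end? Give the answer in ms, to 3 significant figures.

132 ms

Per-hop transmission t_tx = L/R = 6856/9500000000 = 0.000721684 ms.
Per-hop propagation t_prop = 6100000/185000000 = 32.973 ms.
Pipeline fill: first packet needs 4·t_tx to clear all hops; remaining 80 packets each add one t_tx.
Total = (4+81-1)·t_tx + 4·t_prop = 84·0.000721684 + 4·32.973 = 132 ms.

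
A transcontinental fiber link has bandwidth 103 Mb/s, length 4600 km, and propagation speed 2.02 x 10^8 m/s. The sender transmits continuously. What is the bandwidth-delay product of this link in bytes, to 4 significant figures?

293200 bytes

Propagation delay = 4600000 / 202000000 = 0.0227723 s.
BDP = R × t_prop = 103000000 × 0.0227723 = 2345540 bits.
In bytes: 2345540/8 = 293200 bytes.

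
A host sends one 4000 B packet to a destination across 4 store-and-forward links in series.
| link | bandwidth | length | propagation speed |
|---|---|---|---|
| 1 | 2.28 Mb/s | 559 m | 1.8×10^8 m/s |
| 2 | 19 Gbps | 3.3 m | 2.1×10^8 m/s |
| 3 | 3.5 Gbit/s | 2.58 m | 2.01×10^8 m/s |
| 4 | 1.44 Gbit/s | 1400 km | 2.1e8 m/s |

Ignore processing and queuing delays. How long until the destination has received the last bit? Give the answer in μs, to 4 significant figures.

L = 4000 × 8 = 32000 bits.
Transmission delays (L/R per hop): 14035.1, 1.68421, 9.14286, 22.2222 μs; sum = 14068.1 μs.
Propagation delays (d/s per hop): 3.10556, 0.0157143, 0.0128358, 6666.67 μs; sum = 6669.8 μs.
End-to-end = 20740 μs.

20740 μs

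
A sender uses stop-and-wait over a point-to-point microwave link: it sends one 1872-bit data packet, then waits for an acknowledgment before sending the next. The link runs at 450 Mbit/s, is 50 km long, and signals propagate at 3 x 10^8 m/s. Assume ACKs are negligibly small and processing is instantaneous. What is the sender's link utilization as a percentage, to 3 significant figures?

1.23 %

t_tx = L/R = 1872/450000000 = 4.16e-06 s.
t_prop = 50000/300000000 = 0.000166667 s; RTT = 0.000333333 s.
Cycle = t_tx + RTT = 0.000337493 s.
Utilization = t_tx / cycle = 4.16e-06/0.000337493 = 1.23 %.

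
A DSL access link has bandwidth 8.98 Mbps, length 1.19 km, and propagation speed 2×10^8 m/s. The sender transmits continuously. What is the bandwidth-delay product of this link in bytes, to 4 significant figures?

6.679 bytes

Propagation delay = 1190 / 200000000 = 5.95e-06 s.
BDP = R × t_prop = 8980000 × 5.95e-06 = 53.431 bits.
In bytes: 53.431/8 = 6.679 bytes.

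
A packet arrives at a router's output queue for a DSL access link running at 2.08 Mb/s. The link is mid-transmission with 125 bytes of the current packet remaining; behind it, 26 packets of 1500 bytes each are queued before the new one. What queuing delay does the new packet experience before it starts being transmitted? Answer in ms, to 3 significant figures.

150 ms

Each queued packet: L/R = 12000/2080000 = 5.76923 ms.
26 queued → 150 ms.
Plus remaining 1000 bits of current packet: 0.480769 ms.
Queuing delay = 150 ms.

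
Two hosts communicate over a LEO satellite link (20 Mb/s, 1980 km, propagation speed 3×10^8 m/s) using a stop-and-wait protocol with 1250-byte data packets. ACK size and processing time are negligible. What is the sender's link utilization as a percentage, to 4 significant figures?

3.650 %

t_tx = L/R = 10000/20000000 = 0.0005 s.
t_prop = 1980000/300000000 = 0.0066 s; RTT = 0.0132 s.
Cycle = t_tx + RTT = 0.0137 s.
Utilization = t_tx / cycle = 0.0005/0.0137 = 3.650 %.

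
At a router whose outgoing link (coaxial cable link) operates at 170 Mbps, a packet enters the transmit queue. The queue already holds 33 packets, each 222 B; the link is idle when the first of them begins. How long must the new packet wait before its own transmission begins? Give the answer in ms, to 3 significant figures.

Each queued packet: L/R = 1776/170000000 = 0.0104471 ms.
33 queued → 0.344753 ms.
Queuing delay = 0.345 ms.

0.345 ms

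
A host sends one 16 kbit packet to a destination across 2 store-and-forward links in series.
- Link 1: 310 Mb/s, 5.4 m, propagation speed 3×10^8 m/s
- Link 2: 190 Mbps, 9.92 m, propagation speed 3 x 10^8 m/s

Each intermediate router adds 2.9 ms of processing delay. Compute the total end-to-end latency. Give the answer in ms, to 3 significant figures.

L = 16000 bits.
Transmission delays (L/R per hop): 0.0516129, 0.0842105 ms; sum = 0.135823 ms.
Propagation delays (d/s per hop): 1.8e-05, 3.30667e-05 ms; sum = 5.10667e-05 ms.
Processing at 1 router(s): 1 × 2.9 ms = 2.9 ms.
End-to-end = 3.04 ms.

3.04 ms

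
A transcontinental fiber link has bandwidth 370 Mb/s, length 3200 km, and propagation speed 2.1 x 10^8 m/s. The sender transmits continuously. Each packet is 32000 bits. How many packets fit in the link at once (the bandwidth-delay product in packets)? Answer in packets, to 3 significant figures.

Propagation delay = 3200000 / 210000000 = 0.0152381 s.
BDP = R × t_prop = 370000000 × 0.0152381 = 5638100 bits.
In packets of 32000 bits: 176 packets.

176 packets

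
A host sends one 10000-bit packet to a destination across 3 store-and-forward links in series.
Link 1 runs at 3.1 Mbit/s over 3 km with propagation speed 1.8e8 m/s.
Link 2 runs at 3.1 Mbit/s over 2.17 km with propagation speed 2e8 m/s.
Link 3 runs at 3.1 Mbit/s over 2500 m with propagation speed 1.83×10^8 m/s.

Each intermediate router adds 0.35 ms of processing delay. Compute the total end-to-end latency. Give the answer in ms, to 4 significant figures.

Transmission delay per hop = L/R = 10000/3100000 = 3.22581 ms; 3 hops → 9.67742 ms.
Propagation delays (d/s per hop): 0.0166667, 0.01085, 0.0136612 ms; sum = 0.0411779 ms.
Processing at 2 router(s): 2 × 0.35 ms = 0.7 ms.
End-to-end = 10.42 ms.

10.42 ms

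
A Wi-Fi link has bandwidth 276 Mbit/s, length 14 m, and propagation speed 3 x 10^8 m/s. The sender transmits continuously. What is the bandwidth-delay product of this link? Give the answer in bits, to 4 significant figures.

Propagation delay = 14 / 300000000 = 4.66667e-08 s.
BDP = R × t_prop = 276000000 × 4.66667e-08 = 12.88 bits.

12.88 bits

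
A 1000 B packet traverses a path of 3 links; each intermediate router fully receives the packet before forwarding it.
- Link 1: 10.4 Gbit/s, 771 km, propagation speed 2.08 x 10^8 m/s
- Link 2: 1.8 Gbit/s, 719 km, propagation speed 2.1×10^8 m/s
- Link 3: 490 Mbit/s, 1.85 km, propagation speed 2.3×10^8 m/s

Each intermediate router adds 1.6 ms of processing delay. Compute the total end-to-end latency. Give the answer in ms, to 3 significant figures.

L = 1000 × 8 = 8000 bits.
Transmission delays (L/R per hop): 0.000769231, 0.00444444, 0.0163265 ms; sum = 0.0215402 ms.
Propagation delays (d/s per hop): 3.70673, 3.42381, 0.00804348 ms; sum = 7.13858 ms.
Processing at 2 router(s): 2 × 1.6 ms = 3.2 ms.
End-to-end = 10.4 ms.

10.4 ms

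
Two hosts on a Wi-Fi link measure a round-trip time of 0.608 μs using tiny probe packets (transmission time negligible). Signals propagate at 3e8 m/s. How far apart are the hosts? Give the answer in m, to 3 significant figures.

One-way propagation = RTT/2 = 0.304 μs.
d = s × t = 300000000 × 3.04e-07 = 91.2 m.

91.2 m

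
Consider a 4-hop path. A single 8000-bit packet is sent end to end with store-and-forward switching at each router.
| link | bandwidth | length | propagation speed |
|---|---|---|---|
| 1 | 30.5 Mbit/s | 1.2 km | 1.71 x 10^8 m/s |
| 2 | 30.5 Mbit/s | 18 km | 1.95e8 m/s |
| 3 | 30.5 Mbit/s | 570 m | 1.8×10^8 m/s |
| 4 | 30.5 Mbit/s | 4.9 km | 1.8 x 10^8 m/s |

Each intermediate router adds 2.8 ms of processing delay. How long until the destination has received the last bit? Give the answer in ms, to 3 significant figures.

Transmission delay per hop = L/R = 8000/30500000 = 0.262295 ms; 4 hops → 1.04918 ms.
Propagation delays (d/s per hop): 0.00701754, 0.0923077, 0.00316667, 0.0272222 ms; sum = 0.129714 ms.
Processing at 3 router(s): 3 × 2.8 ms = 8.4 ms.
End-to-end = 9.58 ms.

9.58 ms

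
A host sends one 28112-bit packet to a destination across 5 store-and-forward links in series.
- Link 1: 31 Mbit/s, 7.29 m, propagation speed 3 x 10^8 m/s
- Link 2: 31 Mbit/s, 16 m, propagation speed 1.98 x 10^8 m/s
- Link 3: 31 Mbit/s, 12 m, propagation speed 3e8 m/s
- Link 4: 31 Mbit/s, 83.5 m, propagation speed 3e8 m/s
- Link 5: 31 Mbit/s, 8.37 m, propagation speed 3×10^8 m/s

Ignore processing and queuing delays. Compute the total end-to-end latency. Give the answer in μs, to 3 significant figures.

Transmission delay per hop = L/R = 28112/31000000 = 906.839 μs; 5 hops → 4534.19 μs.
Propagation delays (d/s per hop): 0.0243, 0.0808081, 0.04, 0.278333, 0.0279 μs; sum = 0.451341 μs.
End-to-end = 4530 μs.

4530 μs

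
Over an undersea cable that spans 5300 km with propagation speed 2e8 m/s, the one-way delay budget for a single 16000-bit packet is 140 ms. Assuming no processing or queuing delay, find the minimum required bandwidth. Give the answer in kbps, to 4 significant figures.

141.0 kbps

Propagation delay = 5300000 / 200000000 = 26.5 ms.
Transmission budget = 140 − 26.5 = 113.5 ms.
R ≥ L / t_tx = 16000 bits / 0.1135 s = 141.0 kbps.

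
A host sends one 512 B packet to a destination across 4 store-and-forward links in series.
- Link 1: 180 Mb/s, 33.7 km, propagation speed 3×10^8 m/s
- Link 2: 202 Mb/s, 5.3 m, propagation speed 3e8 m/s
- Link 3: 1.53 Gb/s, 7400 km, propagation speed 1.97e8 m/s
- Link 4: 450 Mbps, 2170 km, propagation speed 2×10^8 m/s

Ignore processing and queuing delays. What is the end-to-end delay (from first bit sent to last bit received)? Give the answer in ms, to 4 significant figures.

L = 512 × 8 = 4096 bits.
Transmission delays (L/R per hop): 0.0227556, 0.0202772, 0.00267712, 0.00910222 ms; sum = 0.0548121 ms.
Propagation delays (d/s per hop): 0.112333, 1.76667e-05, 37.5635, 10.85 ms; sum = 48.5258 ms.
End-to-end = 48.58 ms.

48.58 ms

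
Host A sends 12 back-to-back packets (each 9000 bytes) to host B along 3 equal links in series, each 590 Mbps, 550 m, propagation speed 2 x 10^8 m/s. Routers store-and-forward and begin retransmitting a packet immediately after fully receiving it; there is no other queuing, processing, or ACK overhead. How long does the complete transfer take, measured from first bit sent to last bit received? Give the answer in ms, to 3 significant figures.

Per-hop transmission t_tx = L/R = 72000/590000000 = 0.122034 ms.
Per-hop propagation t_prop = 550/200000000 = 0.00275 ms.
Pipeline fill: first packet needs 3·t_tx to clear all hops; remaining 11 packets each add one t_tx.
Total = (3+12-1)·t_tx + 3·t_prop = 14·0.122034 + 3·0.00275 = 1.72 ms.

1.72 ms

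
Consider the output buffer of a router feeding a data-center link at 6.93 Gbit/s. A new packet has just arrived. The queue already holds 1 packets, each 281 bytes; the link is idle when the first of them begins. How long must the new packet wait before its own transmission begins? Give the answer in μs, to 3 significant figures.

0.324 μs

Each queued packet: L/R = 2248/6930000000 = 0.324387 μs.
1 queued → 0.324387 μs.
Queuing delay = 0.324 μs.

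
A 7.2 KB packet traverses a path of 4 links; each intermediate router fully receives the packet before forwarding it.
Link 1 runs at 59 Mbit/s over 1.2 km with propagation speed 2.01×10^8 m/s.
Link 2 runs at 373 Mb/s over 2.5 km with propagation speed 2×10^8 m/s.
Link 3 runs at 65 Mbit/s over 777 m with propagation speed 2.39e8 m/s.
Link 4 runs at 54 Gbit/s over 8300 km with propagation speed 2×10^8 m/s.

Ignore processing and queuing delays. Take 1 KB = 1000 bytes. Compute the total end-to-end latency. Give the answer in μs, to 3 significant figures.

43500 μs

L = 57600 bits.
Transmission delays (L/R per hop): 976.271, 154.424, 886.154, 1.06667 μs; sum = 2017.92 μs.
Propagation delays (d/s per hop): 5.97015, 12.5, 3.25105, 41500 μs; sum = 41521.7 μs.
End-to-end = 43500 μs.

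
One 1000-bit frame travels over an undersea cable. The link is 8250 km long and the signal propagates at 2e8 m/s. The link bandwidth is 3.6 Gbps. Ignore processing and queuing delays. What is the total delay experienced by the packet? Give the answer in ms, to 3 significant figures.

41.3 ms

Transmission delay = L/R = 1000 / 3600000000 = 0.000277778 ms.
Propagation delay = d/s = 8250000 m / 200000000 m/s = 41.25 ms.
Total = 41.3 ms.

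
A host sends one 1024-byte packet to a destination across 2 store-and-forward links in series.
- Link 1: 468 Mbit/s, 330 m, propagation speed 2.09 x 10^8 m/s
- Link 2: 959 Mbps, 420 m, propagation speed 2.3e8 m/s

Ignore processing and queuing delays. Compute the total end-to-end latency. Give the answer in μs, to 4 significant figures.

29.45 μs

L = 1024 × 8 = 8192 bits.
Transmission delays (L/R per hop): 17.5043, 8.54223 μs; sum = 26.0465 μs.
Propagation delays (d/s per hop): 1.57895, 1.82609 μs; sum = 3.40503 μs.
End-to-end = 29.45 μs.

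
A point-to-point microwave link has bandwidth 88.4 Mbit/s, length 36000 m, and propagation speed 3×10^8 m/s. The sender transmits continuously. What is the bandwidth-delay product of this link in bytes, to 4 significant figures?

Propagation delay = 36000 / 300000000 = 0.00012 s.
BDP = R × t_prop = 88400000 × 0.00012 = 10608 bits.
In bytes: 10608/8 = 1326 bytes.

1326 bytes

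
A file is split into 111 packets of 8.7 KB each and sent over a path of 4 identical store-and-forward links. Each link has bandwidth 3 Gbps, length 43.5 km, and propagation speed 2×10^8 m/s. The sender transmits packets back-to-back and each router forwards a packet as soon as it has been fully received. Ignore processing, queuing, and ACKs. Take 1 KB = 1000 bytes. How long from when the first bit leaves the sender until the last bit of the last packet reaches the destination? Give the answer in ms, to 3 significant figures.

Per-hop transmission t_tx = L/R = 69600/3000000000 = 0.0232 ms.
Per-hop propagation t_prop = 43500/200000000 = 0.2175 ms.
Pipeline fill: first packet needs 4·t_tx to clear all hops; remaining 110 packets each add one t_tx.
Total = (4+111-1)·t_tx + 4·t_prop = 114·0.0232 + 4·0.2175 = 3.51 ms.

3.51 ms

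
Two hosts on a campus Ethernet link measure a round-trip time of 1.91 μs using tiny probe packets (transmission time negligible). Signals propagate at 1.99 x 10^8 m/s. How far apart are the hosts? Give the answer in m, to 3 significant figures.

190 m

One-way propagation = RTT/2 = 0.955 μs.
d = s × t = 199000000 × 9.55e-07 = 190 m.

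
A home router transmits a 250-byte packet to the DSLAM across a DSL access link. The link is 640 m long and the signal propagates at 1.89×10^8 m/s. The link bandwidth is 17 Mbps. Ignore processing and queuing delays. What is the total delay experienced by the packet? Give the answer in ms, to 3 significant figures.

0.121 ms

L = 250 × 8 = 2000 bits.
Transmission delay = L/R = 2000 / 17000000 = 0.117647 ms.
Propagation delay = d/s = 640 m / 189000000 m/s = 0.00338624 ms.
Total = 0.121 ms.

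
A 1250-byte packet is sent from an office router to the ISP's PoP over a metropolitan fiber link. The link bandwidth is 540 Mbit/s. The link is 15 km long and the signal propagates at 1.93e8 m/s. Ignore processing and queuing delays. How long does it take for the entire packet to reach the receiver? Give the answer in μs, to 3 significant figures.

L = 1250 × 8 = 10000 bits.
Transmission delay = L/R = 10000 / 540000000 = 18.5185 μs.
Propagation delay = d/s = 15000 m / 193000000 m/s = 77.7202 μs.
Total = 96.2 μs.

96.2 μs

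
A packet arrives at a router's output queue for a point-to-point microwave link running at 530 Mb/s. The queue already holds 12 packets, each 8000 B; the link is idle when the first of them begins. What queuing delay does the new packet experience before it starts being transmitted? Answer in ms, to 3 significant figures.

Each queued packet: L/R = 64000/530000000 = 0.120755 ms.
12 queued → 1.44906 ms.
Queuing delay = 1.45 ms.

1.45 ms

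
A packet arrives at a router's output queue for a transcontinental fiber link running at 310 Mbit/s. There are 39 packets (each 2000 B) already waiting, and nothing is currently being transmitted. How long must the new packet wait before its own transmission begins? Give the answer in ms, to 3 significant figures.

2.01 ms

Each queued packet: L/R = 16000/310000000 = 0.0516129 ms.
39 queued → 2.0129 ms.
Queuing delay = 2.01 ms.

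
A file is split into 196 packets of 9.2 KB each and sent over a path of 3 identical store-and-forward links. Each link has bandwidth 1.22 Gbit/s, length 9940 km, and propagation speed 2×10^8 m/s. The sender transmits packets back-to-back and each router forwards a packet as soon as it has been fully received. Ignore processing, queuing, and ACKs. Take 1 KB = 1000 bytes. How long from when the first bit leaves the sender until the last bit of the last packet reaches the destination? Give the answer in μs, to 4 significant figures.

161000 μs

Per-hop transmission t_tx = L/R = 73600/1220000000 = 60.3279 μs.
Per-hop propagation t_prop = 9940000/200000000 = 49700 μs.
Pipeline fill: first packet needs 3·t_tx to clear all hops; remaining 195 packets each add one t_tx.
Total = (3+196-1)·t_tx + 3·t_prop = 198·60.3279 + 3·49700 = 161000 μs.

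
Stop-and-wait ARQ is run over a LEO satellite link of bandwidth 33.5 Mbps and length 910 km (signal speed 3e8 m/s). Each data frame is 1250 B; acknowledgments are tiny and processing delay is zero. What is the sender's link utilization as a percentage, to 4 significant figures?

t_tx = L/R = 10000/33500000 = 0.000298507 s.
t_prop = 910000/300000000 = 0.00303333 s; RTT = 0.00606667 s.
Cycle = t_tx + RTT = 0.00636517 s.
Utilization = t_tx / cycle = 0.000298507/0.00636517 = 4.690 %.

4.690 %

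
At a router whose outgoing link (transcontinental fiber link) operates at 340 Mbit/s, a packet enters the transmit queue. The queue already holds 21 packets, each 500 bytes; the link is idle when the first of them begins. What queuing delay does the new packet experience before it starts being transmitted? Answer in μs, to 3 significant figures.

247 μs

Each queued packet: L/R = 4000/340000000 = 11.7647 μs.
21 queued → 247.059 μs.
Queuing delay = 247 μs.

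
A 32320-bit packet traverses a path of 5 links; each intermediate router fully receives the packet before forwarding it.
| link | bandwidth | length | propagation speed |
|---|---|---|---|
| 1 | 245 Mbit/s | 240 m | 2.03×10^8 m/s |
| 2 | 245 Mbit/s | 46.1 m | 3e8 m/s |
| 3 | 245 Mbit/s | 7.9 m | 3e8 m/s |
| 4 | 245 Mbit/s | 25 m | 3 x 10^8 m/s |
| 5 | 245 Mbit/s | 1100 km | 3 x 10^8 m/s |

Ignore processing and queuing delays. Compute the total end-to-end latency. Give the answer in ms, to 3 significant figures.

Transmission delay per hop = L/R = 32320/245000000 = 0.131918 ms; 5 hops → 0.659592 ms.
Propagation delays (d/s per hop): 0.00118227, 0.000153667, 2.63333e-05, 8.33333e-05, 3.66667 ms; sum = 3.66811 ms.
End-to-end = 4.33 ms.

4.33 ms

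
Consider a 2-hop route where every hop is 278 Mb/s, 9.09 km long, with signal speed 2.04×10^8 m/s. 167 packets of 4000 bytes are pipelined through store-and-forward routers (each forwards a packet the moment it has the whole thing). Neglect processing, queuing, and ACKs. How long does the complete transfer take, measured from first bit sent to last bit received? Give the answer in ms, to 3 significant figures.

Per-hop transmission t_tx = L/R = 32000/278000000 = 0.115108 ms.
Per-hop propagation t_prop = 9090/204000000 = 0.0445588 ms.
Pipeline fill: first packet needs 2·t_tx to clear all hops; remaining 166 packets each add one t_tx.
Total = (2+167-1)·t_tx + 2·t_prop = 168·0.115108 + 2·0.0445588 = 19.4 ms.

19.4 ms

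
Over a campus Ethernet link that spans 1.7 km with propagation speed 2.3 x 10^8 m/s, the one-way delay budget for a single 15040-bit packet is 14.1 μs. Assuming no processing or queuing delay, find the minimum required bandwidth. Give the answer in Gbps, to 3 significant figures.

Propagation delay = 1700 / 2.3e+08 = 7.3913 μs.
Transmission budget = 14.1 − 7.3913 = 6.7087 μs.
R ≥ L / t_tx = 15040 bits / 6.7087e-06 s = 2.24 Gbps.

2.24 Gbps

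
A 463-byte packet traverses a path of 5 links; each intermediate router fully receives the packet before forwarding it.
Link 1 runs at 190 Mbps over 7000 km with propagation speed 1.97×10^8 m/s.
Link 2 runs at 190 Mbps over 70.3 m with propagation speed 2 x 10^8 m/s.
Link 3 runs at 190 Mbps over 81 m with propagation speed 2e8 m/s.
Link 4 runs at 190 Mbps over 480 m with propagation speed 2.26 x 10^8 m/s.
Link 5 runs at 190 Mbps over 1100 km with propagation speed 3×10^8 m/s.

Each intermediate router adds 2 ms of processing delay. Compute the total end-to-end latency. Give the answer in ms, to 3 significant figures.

47.3 ms

L = 463 × 8 = 3704 bits.
Transmission delay per hop = L/R = 3704/190000000 = 0.0194947 ms; 5 hops → 0.0974737 ms.
Propagation delays (d/s per hop): 35.533, 0.0003515, 0.000405, 0.00212389, 3.66667 ms; sum = 39.2025 ms.
Processing at 4 router(s): 4 × 2 ms = 8 ms.
End-to-end = 47.3 ms.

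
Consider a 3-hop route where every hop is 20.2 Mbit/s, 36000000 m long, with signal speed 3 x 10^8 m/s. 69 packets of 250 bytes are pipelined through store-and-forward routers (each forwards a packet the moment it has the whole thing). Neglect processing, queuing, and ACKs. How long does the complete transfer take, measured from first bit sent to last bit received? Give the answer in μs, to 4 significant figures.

Per-hop transmission t_tx = L/R = 2000/20200000 = 99.0099 μs.
Per-hop propagation t_prop = 36000000/300000000 = 120000 μs.
Pipeline fill: first packet needs 3·t_tx to clear all hops; remaining 68 packets each add one t_tx.
Total = (3+69-1)·t_tx + 3·t_prop = 71·99.0099 + 3·120000 = 367000 μs.

367000 μs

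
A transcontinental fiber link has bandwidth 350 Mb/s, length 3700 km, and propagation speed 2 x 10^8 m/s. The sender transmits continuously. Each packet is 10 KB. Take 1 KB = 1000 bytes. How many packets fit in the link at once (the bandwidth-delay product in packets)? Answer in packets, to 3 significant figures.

80.9 packets

Propagation delay = 3700000 / 200000000 = 0.0185 s.
BDP = R × t_prop = 350000000 × 0.0185 = 6475000 bits.
In packets of 80000 bits: 80.9 packets.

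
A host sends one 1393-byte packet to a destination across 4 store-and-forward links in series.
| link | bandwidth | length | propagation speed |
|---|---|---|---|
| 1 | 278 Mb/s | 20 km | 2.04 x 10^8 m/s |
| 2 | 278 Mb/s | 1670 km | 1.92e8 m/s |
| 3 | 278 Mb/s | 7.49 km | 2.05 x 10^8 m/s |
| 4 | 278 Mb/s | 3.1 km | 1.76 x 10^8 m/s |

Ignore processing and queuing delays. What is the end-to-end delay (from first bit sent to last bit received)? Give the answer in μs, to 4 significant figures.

9010 μs

L = 1393 × 8 = 11144 bits.
Transmission delay per hop = L/R = 11144/278000000 = 40.0863 μs; 4 hops → 160.345 μs.
Propagation delays (d/s per hop): 98.0392, 8697.92, 36.5366, 17.6136 μs; sum = 8850.11 μs.
End-to-end = 9010 μs.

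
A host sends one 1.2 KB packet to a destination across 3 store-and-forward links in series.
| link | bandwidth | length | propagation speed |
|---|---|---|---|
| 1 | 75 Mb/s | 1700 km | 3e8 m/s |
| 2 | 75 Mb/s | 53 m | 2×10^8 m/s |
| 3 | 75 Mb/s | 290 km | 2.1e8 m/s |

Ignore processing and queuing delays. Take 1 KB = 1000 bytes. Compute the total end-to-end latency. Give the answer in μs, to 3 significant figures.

7430 μs

L = 9600 bits.
Transmission delay per hop = L/R = 9600/75000000 = 128 μs; 3 hops → 384 μs.
Propagation delays (d/s per hop): 5666.67, 0.265, 1380.95 μs; sum = 7047.88 μs.
End-to-end = 7430 μs.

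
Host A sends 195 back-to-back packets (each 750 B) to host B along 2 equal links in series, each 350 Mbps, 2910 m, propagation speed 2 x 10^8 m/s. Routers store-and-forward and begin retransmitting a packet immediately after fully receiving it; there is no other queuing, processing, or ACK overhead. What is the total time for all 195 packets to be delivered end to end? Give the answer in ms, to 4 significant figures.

Per-hop transmission t_tx = L/R = 6000/350000000 = 0.0171429 ms.
Per-hop propagation t_prop = 2910/200000000 = 0.01455 ms.
Pipeline fill: first packet needs 2·t_tx to clear all hops; remaining 194 packets each add one t_tx.
Total = (2+195-1)·t_tx + 2·t_prop = 196·0.0171429 + 2·0.01455 = 3.389 ms.

3.389 ms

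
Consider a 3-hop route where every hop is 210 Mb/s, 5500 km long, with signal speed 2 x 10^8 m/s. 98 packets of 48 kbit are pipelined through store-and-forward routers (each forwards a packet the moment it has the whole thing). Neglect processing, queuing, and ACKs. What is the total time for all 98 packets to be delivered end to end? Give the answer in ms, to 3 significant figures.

Per-hop transmission t_tx = L/R = 48000/210000000 = 0.228571 ms.
Per-hop propagation t_prop = 5500000/200000000 = 27.5 ms.
Pipeline fill: first packet needs 3·t_tx to clear all hops; remaining 97 packets each add one t_tx.
Total = (3+98-1)·t_tx + 3·t_prop = 100·0.228571 + 3·27.5 = 105 ms.

105 ms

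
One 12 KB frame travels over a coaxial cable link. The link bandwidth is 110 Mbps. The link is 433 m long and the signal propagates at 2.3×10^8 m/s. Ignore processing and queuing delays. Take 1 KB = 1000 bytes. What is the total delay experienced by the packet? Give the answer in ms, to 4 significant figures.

L = 96000 bits.
Transmission delay = L/R = 96000 / 110000000 = 0.872727 ms.
Propagation delay = d/s = 433 m / 2.3e+08 m/s = 0.00188261 ms.
Total = 0.8746 ms.

0.8746 ms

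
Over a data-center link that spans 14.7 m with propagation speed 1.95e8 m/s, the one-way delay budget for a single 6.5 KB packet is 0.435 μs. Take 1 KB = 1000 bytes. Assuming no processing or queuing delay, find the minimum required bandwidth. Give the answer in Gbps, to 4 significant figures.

144.6 Gbps

L = 52000 bits.
Propagation delay = 14.7 / 195000000 = 0.0753846 μs.
Transmission budget = 0.435 − 0.0753846 = 0.359615 μs.
R ≥ L / t_tx = 52000 bits / 3.59615e-07 s = 144.6 Gbps.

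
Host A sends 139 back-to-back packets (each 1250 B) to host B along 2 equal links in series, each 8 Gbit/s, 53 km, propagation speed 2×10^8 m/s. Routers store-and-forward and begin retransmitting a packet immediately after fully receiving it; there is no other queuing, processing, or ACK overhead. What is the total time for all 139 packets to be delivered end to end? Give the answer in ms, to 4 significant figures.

Per-hop transmission t_tx = L/R = 10000/8000000000 = 0.00125 ms.
Per-hop propagation t_prop = 53000/200000000 = 0.265 ms.
Pipeline fill: first packet needs 2·t_tx to clear all hops; remaining 138 packets each add one t_tx.
Total = (2+139-1)·t_tx + 2·t_prop = 140·0.00125 + 2·0.265 = 0.7050 ms.

0.7050 ms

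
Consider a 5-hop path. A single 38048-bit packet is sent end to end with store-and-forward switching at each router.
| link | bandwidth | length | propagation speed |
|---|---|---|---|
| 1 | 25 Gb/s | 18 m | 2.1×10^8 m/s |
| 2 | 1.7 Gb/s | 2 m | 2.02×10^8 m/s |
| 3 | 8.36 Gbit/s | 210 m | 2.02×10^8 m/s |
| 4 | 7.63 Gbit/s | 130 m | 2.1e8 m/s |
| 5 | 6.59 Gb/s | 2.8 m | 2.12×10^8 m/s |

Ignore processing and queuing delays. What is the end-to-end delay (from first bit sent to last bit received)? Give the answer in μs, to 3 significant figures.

41.0 μs

Transmission delays (L/R per hop): 1.52192, 22.3812, 4.5512, 4.98663, 5.7736 μs; sum = 39.2145 μs.
Propagation delays (d/s per hop): 0.0857143, 0.00990099, 1.0396, 0.619048, 0.0132075 μs; sum = 1.76747 μs.
End-to-end = 41.0 μs.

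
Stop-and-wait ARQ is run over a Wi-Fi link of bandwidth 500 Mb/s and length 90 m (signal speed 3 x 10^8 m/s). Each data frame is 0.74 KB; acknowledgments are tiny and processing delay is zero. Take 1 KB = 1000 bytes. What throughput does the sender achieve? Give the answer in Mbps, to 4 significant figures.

475.9 Mbps

t_tx = L/R = 5920/500000000 = 1.184e-05 s.
t_prop = 90/300000000 = 3e-07 s; RTT = 6e-07 s.
Cycle = t_tx + RTT = 1.244e-05 s.
Throughput = L / cycle = 5920 / 1.244e-05 = 475.9 Mbps.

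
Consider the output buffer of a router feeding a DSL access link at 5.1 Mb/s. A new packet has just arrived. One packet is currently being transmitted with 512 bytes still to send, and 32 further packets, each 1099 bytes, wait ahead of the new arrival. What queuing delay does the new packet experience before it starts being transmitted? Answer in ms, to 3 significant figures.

56.0 ms

Each queued packet: L/R = 8792/5100000 = 1.72392 ms.
32 queued → 55.1655 ms.
Plus remaining 4096 bits of current packet: 0.803137 ms.
Queuing delay = 56.0 ms.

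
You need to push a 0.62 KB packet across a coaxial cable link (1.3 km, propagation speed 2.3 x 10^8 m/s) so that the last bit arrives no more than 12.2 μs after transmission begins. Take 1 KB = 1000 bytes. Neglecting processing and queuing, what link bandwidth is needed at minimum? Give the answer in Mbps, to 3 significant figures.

758 Mbps

L = 4960 bits.
Propagation delay = 1300 / 2.3e+08 = 5.65217 μs.
Transmission budget = 12.2 − 5.65217 = 6.54783 μs.
R ≥ L / t_tx = 4960 bits / 6.54783e-06 s = 758 Mbps.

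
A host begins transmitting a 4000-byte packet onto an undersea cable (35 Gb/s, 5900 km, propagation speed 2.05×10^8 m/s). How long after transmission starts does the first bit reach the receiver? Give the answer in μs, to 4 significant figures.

28780 μs

First bit experiences only propagation delay: d/s = 5900000/2.05e+08 = 28780 μs.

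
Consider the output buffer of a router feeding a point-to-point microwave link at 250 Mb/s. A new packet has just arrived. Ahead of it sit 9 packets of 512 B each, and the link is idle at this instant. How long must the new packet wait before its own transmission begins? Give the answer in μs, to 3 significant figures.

Each queued packet: L/R = 4096/250000000 = 16.384 μs.
9 queued → 147.456 μs.
Queuing delay = 147 μs.

147 μs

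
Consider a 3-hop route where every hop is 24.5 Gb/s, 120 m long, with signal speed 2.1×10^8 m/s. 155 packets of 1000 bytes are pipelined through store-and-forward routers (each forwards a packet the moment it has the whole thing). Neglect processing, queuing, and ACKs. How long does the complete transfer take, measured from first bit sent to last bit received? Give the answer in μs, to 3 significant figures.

Per-hop transmission t_tx = L/R = 8000/24500000000 = 0.326531 μs.
Per-hop propagation t_prop = 120/210000000 = 0.571429 μs.
Pipeline fill: first packet needs 3·t_tx to clear all hops; remaining 154 packets each add one t_tx.
Total = (3+155-1)·t_tx + 3·t_prop = 157·0.326531 + 3·0.571429 = 53.0 μs.

53.0 μs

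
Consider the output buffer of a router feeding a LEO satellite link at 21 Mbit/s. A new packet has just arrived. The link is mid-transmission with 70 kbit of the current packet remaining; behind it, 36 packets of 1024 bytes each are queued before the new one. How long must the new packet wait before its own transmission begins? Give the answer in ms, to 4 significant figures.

17.38 ms

Each queued packet: L/R = 8192/21000000 = 0.390095 ms.
36 queued → 14.0434 ms.
Plus remaining 70000 bits of current packet: 3.33333 ms.
Queuing delay = 17.38 ms.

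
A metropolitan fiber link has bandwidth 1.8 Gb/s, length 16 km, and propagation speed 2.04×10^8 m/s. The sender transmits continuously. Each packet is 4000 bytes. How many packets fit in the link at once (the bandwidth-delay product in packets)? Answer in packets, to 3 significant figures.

Propagation delay = 16000 / 204000000 = 7.84314e-05 s.
BDP = R × t_prop = 1800000000 × 7.84314e-05 = 141176 bits.
In packets of 32000 bits: 4.41 packets.

4.41 packets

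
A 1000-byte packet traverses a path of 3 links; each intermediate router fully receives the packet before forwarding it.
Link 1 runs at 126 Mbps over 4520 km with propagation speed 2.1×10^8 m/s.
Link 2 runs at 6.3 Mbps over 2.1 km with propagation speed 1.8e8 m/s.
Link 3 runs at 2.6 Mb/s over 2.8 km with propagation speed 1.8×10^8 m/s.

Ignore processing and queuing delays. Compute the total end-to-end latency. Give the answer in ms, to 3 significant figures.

L = 1000 × 8 = 8000 bits.
Transmission delays (L/R per hop): 0.0634921, 1.26984, 3.07692 ms; sum = 4.41026 ms.
Propagation delays (d/s per hop): 21.5238, 0.0116667, 0.0155556 ms; sum = 21.551 ms.
End-to-end = 26.0 ms.

26.0 ms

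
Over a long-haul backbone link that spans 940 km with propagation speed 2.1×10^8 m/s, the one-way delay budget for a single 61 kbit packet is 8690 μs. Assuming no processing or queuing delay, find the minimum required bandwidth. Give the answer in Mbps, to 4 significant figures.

Propagation delay = 940000 / 210000000 = 4476.19 μs.
Transmission budget = 8690 − 4476.19 = 4213.81 μs.
R ≥ L / t_tx = 61000 bits / 0.00421381 s = 14.48 Mbps.

14.48 Mbps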